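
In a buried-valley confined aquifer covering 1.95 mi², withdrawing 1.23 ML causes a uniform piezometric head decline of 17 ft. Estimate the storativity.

A = 1.95 mi² = 5.05 × 10^6 m²
Δh = 17 ft = 5.182 m
ΔV = 1.23 ML = 1230 m³
S = ΔV / (A × Δh) = 1230 m³ / (5.05 × 10^6 m² × 5.182 m) = 4.7 × 10^-5

S ≈ 4.7 × 10^-5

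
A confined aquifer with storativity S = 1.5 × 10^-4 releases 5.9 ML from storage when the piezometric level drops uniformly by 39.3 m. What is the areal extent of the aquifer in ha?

ΔV = 5.9 ML = 5900 m³
A = ΔV / (S × Δh) = 5900 / (1.5 × 10^-4 × 39.3) = 1.001 × 10^6 m²
A = 1.001 × 10^6 m² = 100.1 ha

A ≈ 100 ha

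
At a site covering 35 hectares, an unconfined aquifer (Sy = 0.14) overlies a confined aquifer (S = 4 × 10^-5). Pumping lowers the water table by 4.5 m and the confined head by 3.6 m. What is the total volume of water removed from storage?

ΔV ≈ 2.21 × 10^5 m³

A = 35 hectares = 3.5 × 10^5 m²
Unconfined: ΔV_u = Sy × A × Δh_u = 0.14 × 3.5 × 10^5 × 4.5 = 2.205 × 10^5 m³
Confined: ΔV_c = S × A × Δh_c = 4 × 10^-5 × 3.5 × 10^5 × 3.6 = 50.4 m³
Total ΔV = 2.205 × 10^5 + 50.4 = 2.206 × 10^5 m³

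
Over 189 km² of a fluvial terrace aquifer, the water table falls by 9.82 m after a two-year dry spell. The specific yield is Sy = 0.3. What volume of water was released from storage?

ΔV ≈ 5.57 × 10^8 m³

A = 189 km² = 1.89 × 10^8 m²
ΔV = Sy × A × Δh = 0.3 × 1.89 × 10^8 m² × 9.82 m = 5.568 × 10^8 m³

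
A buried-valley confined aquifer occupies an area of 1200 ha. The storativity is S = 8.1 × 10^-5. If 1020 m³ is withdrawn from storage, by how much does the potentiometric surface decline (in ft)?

A = 1200 ha = 1.2 × 10^7 m²
Δh = ΔV / (S × A) = 1020 m³ / (8.1 × 10^-5 × 1.2 × 10^7 m²) = 1.049 m
Δh = 1.049 m = 3.443 ft

Δh ≈ 3.44 ft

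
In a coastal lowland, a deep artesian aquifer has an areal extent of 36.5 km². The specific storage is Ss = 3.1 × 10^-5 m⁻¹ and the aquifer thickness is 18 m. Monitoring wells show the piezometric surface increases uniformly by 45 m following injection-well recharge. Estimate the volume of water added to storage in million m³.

S = Ss × b = 3.1 × 10^-5 m⁻¹ × 18 m = 5.58 × 10^-4
A = 36.5 km² = 3.65 × 10^7 m²
ΔV = S × A × Δh = 5.58 × 10^-4 × 3.65 × 10^7 m² × 45 m = 9.165 × 10^5 m³
ΔV = 9.165 × 10^5 m³ = 0.9165 million m³

ΔV ≈ 0.917 million m³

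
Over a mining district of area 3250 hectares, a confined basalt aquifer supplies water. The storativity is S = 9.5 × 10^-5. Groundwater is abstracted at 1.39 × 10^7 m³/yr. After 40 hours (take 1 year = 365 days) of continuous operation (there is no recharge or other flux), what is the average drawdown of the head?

Δh ≈ 20.6 m

A = 3250 hectares = 3.25 × 10^7 m²
Q = 1.39 × 10^7 m³/yr = 38080 m³/d
t = 40 hours = 1.667 d
ΔV = Q × t = 38080 m³/d × 1.667 d = 63470 m³
Δh = ΔV / (S × A) = 63470 / (9.5 × 10^-5 × 3.25 × 10^7) = 20.56 m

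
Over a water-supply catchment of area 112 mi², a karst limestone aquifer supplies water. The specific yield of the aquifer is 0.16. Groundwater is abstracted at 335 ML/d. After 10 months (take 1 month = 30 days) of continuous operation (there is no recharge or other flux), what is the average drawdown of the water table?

Δh ≈ 2.17 m

A = 112 mi² = 2.901 × 10^8 m²
Q = 335 ML/d = 3.35 × 10^5 m³/d
t = 10 months = 300 d
ΔV = Q × t = 3.35 × 10^5 m³/d × 300 d = 1.005 × 10^8 m³
Δh = ΔV / (Sy × A) = 1.005 × 10^8 / (0.16 × 2.901 × 10^8) = 2.165 m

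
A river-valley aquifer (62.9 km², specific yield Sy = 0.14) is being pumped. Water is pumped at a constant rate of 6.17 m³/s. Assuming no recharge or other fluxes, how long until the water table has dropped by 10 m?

t ≈ 165 days

A = 62.9 km² = 6.29 × 10^7 m²
ΔV = Sy × A × Δh = 0.14 × 6.29 × 10^7 × 10 = 8.806 × 10^7 m³
Q = 6.17 m³/s = 5.331 × 10^5 m³/d
t = ΔV / Q = 8.806 × 10^7 m³ / 5.331 × 10^5 m³/d = 165.2 d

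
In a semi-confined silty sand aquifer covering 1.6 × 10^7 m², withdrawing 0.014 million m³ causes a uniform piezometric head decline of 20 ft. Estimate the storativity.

S ≈ 1.4 × 10^-4

Δh = 20 ft = 6.096 m
ΔV = 0.014 million m³ = 14000 m³
S = ΔV / (A × Δh) = 14000 m³ / (1.6 × 10^7 m² × 6.096 m) = 1.435 × 10^-4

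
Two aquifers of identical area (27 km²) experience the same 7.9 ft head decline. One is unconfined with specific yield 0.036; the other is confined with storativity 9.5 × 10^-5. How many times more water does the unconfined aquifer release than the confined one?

ΔV_u / ΔV_c ≈ 379

A = 27 km² = 2.7 × 10^7 m²
Δh = 7.9 ft = 2.408 m
Unconfined: ΔV_u = Sy × A × Δh = 0.036 × 2.7 × 10^7 × 2.408 = 2.34 × 10^6 m³
Confined: ΔV_c = S × A × Δh = 9.5 × 10^-5 × 2.7 × 10^7 × 2.408 = 6176 m³
Ratio = ΔV_u / ΔV_c = Sy / S = 0.036 / 9.5 × 10^-5 = 378.9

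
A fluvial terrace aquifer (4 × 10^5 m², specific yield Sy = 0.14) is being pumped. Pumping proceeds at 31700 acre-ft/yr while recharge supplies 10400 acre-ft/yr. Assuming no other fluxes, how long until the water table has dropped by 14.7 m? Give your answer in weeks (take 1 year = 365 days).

ΔV = Sy × A × Δh = 0.14 × 4 × 10^5 × 14.7 = 8.232 × 10^5 m³
Net withdrawal = 31700 − 10400 = 21300 acre-ft/yr = 71980 m³/d
t = ΔV / Q = 8.232 × 10^5 m³ / 71980 m³/d = 11.44 d
t = 11.44 d ≈ 1.634 weeks

t ≈ 1.63 weeks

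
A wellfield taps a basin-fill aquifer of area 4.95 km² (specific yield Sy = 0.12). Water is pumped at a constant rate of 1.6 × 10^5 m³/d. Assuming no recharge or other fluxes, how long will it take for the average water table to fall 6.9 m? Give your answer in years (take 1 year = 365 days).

A = 4.95 km² = 4.95 × 10^6 m²
ΔV = Sy × A × Δh = 0.12 × 4.95 × 10^6 × 6.9 = 4.099 × 10^6 m³
t = ΔV / Q = 4.099 × 10^6 m³ / 1.6 × 10^5 m³/d = 25.62 d
t = 25.62 d ≈ 0.07018 years

t ≈ 0.0702 years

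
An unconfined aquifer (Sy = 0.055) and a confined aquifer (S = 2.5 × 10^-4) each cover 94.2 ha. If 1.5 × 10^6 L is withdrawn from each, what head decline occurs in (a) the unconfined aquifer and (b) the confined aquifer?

A = 94.2 ha = 9.42 × 10^5 m²
ΔV = 1.5 × 10^6 L = 1500 m³
Unconfined: Δh_u = ΔV/(Sy·A) = 1500/(0.055 × 9.42 × 10^5) = 0.02895 m
Confined: Δh_c = ΔV/(S·A) = 1500/(2.5 × 10^-4 × 9.42 × 10^5) = 6.369 m

Δh_u ≈ 0.029 m; Δh_c ≈ 6.37 m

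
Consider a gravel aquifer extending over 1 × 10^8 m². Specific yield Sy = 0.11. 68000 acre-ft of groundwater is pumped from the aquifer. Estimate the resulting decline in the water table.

Δh ≈ 7.63 m

ΔV = 68000 acre-ft = 8.388 × 10^7 m³
Δh = ΔV / (Sy × A) = 8.388 × 10^7 m³ / (0.11 × 1 × 10^8 m²) = 7.625 m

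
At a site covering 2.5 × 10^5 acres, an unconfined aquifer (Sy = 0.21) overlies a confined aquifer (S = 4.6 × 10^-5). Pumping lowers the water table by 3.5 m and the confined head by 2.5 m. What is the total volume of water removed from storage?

ΔV ≈ 7.44 × 10^8 m³

A = 2.5 × 10^5 acres = 1.012 × 10^9 m²
Unconfined: ΔV_u = Sy × A × Δh_u = 0.21 × 1.012 × 10^9 × 3.5 = 7.436 × 10^8 m³
Confined: ΔV_c = S × A × Δh_c = 4.6 × 10^-5 × 1.012 × 10^9 × 2.5 = 1.163 × 10^5 m³
Total ΔV = 7.436 × 10^8 + 1.163 × 10^5 = 7.437 × 10^8 m³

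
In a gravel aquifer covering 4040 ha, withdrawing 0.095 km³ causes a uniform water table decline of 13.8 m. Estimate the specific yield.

A = 4040 ha = 4.04 × 10^7 m²
ΔV = 0.095 km³ = 9.5 × 10^7 m³
Sy = ΔV / (A × Δh) = 9.5 × 10^7 m³ / (4.04 × 10^7 m² × 13.8 m) = 0.1704

Sy ≈ 0.17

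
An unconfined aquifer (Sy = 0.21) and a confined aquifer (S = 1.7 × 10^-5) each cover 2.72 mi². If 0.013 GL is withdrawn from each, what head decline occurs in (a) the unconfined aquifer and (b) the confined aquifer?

A = 2.72 mi² = 7.045 × 10^6 m²
ΔV = 0.013 GL = 13000 m³
Unconfined: Δh_u = ΔV/(Sy·A) = 13000/(0.21 × 7.045 × 10^6) = 0.008787 m
Confined: Δh_c = ΔV/(S·A) = 13000/(1.7 × 10^-5 × 7.045 × 10^6) = 108.5 m

Δh_u ≈ 0.00879 m; Δh_c ≈ 109 m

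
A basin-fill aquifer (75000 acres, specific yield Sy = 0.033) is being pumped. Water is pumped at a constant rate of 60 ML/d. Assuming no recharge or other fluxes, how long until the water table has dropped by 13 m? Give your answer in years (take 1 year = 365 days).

t ≈ 5.95 years

A = 75000 acres = 3.035 × 10^8 m²
ΔV = Sy × A × Δh = 0.033 × 3.035 × 10^8 × 13 = 1.302 × 10^8 m³
Q = 60 ML/d = 60000 m³/d
t = ΔV / Q = 1.302 × 10^8 m³ / 60000 m³/d = 2170 d
t = 2170 d ≈ 5.946 years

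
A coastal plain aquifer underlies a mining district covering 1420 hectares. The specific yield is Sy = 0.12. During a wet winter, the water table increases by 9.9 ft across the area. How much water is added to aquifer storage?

ΔV ≈ 5.14 × 10^6 m³

A = 1420 hectares = 1.42 × 10^7 m²
Δh = 9.9 ft = 3.018 m
ΔV = Sy × A × Δh = 0.12 × 1.42 × 10^7 m² × 3.018 m = 5.142 × 10^6 m³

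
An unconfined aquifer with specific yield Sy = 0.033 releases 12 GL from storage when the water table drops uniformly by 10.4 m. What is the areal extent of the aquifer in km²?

A ≈ 35 km²

ΔV = 12 GL = 1.2 × 10^7 m³
A = ΔV / (Sy × Δh) = 1.2 × 10^7 / (0.033 × 10.4) = 3.497 × 10^7 m²
A = 3.497 × 10^7 m² = 34.97 km²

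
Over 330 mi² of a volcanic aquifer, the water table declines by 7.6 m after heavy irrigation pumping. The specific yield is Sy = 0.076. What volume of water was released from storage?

ΔV ≈ 4.94 × 10^8 m³

A = 330 mi² = 8.547 × 10^8 m²
ΔV = Sy × A × Δh = 0.076 × 8.547 × 10^8 m² × 7.6 m = 4.937 × 10^8 m³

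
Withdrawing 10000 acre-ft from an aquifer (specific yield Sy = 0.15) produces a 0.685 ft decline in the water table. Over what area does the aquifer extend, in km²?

Δh = 0.685 ft = 0.2088 m
ΔV = 10000 acre-ft = 1.233 × 10^7 m³
A = ΔV / (Sy × Δh) = 1.233 × 10^7 / (0.15 × 0.2088) = 3.939 × 10^8 m²
A = 3.939 × 10^8 m² = 393.9 km²

A ≈ 394 km²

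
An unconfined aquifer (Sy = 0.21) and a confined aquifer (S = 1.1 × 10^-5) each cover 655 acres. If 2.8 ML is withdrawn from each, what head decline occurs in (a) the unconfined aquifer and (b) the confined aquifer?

Δh_u ≈ 0.00503 m; Δh_c ≈ 96 m

A = 655 acres = 2.651 × 10^6 m²
ΔV = 2.8 ML = 2800 m³
Unconfined: Δh_u = ΔV/(Sy·A) = 2800/(0.21 × 2.651 × 10^6) = 0.00503 m
Confined: Δh_c = ΔV/(S·A) = 2800/(1.1 × 10^-5 × 2.651 × 10^6) = 96.03 m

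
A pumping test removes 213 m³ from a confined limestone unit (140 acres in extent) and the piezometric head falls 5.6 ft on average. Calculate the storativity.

A = 140 acres = 5.666 × 10^5 m²
Δh = 5.6 ft = 1.707 m
S = ΔV / (A × Δh) = 213 m³ / (5.666 × 10^5 m² × 1.707 m) = 2.203 × 10^-4

S ≈ 2.2 × 10^-4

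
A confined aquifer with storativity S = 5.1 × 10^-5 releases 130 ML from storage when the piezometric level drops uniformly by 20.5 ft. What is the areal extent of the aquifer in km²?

Δh = 20.5 ft = 6.248 m
ΔV = 130 ML = 1.3 × 10^5 m³
A = ΔV / (S × Δh) = 1.3 × 10^5 / (5.1 × 10^-5 × 6.248) = 4.079 × 10^8 m²
A = 4.079 × 10^8 m² = 407.9 km²

A ≈ 408 km²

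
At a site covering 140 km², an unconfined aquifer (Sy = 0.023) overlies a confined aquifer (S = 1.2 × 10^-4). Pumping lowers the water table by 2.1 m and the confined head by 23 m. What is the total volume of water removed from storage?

ΔV ≈ 7.15 × 10^6 m³

A = 140 km² = 1.4 × 10^8 m²
Unconfined: ΔV_u = Sy × A × Δh_u = 0.023 × 1.4 × 10^8 × 2.1 = 6.762 × 10^6 m³
Confined: ΔV_c = S × A × Δh_c = 1.2 × 10^-4 × 1.4 × 10^8 × 23 = 3.864 × 10^5 m³
Total ΔV = 6.762 × 10^6 + 3.864 × 10^5 = 7.148 × 10^6 m³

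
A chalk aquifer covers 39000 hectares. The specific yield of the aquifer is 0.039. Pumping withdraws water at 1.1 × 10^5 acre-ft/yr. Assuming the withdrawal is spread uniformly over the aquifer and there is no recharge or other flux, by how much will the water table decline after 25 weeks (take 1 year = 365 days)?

Δh ≈ 4.28 m

A = 39000 hectares = 3.9 × 10^8 m²
Q = 1.1 × 10^5 acre-ft/yr = 3.717 × 10^5 m³/d
t = 25 weeks = 175 d
ΔV = Q × t = 3.717 × 10^5 m³/d × 175 d = 6.505 × 10^7 m³
Δh = ΔV / (Sy × A) = 6.505 × 10^7 / (0.039 × 3.9 × 10^8) = 4.277 m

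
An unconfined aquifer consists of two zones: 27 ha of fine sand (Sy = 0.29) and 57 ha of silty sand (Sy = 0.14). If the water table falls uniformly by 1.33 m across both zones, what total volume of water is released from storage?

ΔV ≈ 2.1 × 10^5 m³

A₁ = 27 ha = 2.7 × 10^5 m²; A₂ = 57 ha = 5.7 × 10^5 m²
ΔV₁ = 0.29 × 2.7 × 10^5 × 1.33 = 1.041 × 10^5 m³
ΔV₂ = 0.14 × 5.7 × 10^5 × 1.33 = 1.061 × 10^5 m³
ΔV = ΔV₁ + ΔV₂ = 2.103 × 10^5 m³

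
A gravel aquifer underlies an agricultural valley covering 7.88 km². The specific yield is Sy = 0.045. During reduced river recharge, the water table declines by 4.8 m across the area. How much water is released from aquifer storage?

A = 7.88 km² = 7.88 × 10^6 m²
ΔV = Sy × A × Δh = 0.045 × 7.88 × 10^6 m² × 4.8 m = 1.702 × 10^6 m³

ΔV ≈ 1.7 × 10^6 m³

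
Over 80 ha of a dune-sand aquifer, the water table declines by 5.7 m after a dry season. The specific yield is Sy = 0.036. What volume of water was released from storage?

ΔV ≈ 1.64 × 10^5 m³

A = 80 ha = 8 × 10^5 m²
ΔV = Sy × A × Δh = 0.036 × 8 × 10^5 m² × 5.7 m = 1.642 × 10^5 m³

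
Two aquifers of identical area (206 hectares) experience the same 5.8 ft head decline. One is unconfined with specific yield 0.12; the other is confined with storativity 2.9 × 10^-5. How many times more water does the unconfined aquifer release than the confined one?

A = 206 hectares = 2.06 × 10^6 m²
Δh = 5.8 ft = 1.768 m
Unconfined: ΔV_u = Sy × A × Δh = 0.12 × 2.06 × 10^6 × 1.768 = 4.37 × 10^5 m³
Confined: ΔV_c = S × A × Δh = 2.9 × 10^-5 × 2.06 × 10^6 × 1.768 = 105.6 m³
Ratio = ΔV_u / ΔV_c = Sy / S = 0.12 / 2.9 × 10^-5 = 4138

ΔV_u / ΔV_c ≈ 4140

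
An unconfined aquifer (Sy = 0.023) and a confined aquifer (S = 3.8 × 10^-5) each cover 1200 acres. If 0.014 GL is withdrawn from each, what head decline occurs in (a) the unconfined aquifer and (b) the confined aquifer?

A = 1200 acres = 4.856 × 10^6 m²
ΔV = 0.014 GL = 14000 m³
Unconfined: Δh_u = ΔV/(Sy·A) = 14000/(0.023 × 4.856 × 10^6) = 0.1253 m
Confined: Δh_c = ΔV/(S·A) = 14000/(3.8 × 10^-5 × 4.856 × 10^6) = 75.87 m

Δh_u ≈ 0.125 m; Δh_c ≈ 75.9 m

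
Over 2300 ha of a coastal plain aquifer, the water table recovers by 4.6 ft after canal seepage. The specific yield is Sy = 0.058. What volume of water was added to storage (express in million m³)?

A = 2300 ha = 2.3 × 10^7 m²
Δh = 4.6 ft = 1.402 m
ΔV = Sy × A × Δh = 0.058 × 2.3 × 10^7 m² × 1.402 m = 1.87 × 10^6 m³
ΔV = 1.87 × 10^6 m³ = 1.87 million m³

ΔV ≈ 1.87 million m³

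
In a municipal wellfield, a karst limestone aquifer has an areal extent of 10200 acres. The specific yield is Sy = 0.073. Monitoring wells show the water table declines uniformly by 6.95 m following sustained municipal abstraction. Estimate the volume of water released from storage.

ΔV ≈ 2.09 × 10^7 m³

A = 10200 acres = 4.128 × 10^7 m²
ΔV = Sy × A × Δh = 0.073 × 4.128 × 10^7 m² × 6.95 m = 2.094 × 10^7 m³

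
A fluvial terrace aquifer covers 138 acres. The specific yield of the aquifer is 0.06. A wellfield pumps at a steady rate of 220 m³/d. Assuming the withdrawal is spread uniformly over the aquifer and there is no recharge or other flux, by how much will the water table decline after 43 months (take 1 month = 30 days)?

Δh ≈ 8.47 m

A = 138 acres = 5.585 × 10^5 m²
t = 43 months = 1290 d
ΔV = Q × t = 220 m³/d × 1290 d = 2.838 × 10^5 m³
Δh = ΔV / (Sy × A) = 2.838 × 10^5 / (0.06 × 5.585 × 10^5) = 8.47 m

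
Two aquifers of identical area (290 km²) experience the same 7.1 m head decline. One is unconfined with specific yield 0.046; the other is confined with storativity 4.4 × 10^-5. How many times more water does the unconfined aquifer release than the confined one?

A = 290 km² = 2.9 × 10^8 m²
Unconfined: ΔV_u = Sy × A × Δh = 0.046 × 2.9 × 10^8 × 7.1 = 9.471 × 10^7 m³
Confined: ΔV_c = S × A × Δh = 4.4 × 10^-5 × 2.9 × 10^8 × 7.1 = 90600 m³
Ratio = ΔV_u / ΔV_c = Sy / S = 0.046 / 4.4 × 10^-5 = 1045

ΔV_u / ΔV_c ≈ 1050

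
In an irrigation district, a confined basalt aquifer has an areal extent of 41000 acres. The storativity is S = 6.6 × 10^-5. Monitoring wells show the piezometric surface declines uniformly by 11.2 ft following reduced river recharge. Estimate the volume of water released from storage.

ΔV ≈ 37400 m³

A = 41000 acres = 1.659 × 10^8 m²
Δh = 11.2 ft = 3.414 m
ΔV = S × A × Δh = 6.6 × 10^-5 × 1.659 × 10^8 m² × 3.414 m = 37380 m³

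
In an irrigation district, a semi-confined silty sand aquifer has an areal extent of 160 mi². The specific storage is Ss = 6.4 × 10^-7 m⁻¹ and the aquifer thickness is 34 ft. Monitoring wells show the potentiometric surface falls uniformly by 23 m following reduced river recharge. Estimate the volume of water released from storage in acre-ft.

ΔV ≈ 51.2 acre-ft

b = 34 ft = 10.36 m
S = Ss × b = 6.4 × 10^-7 m⁻¹ × 10.36 m = 6.632 × 10^-6
A = 160 mi² = 4.144 × 10^8 m²
ΔV = S × A × Δh = 6.632 × 10^-6 × 4.144 × 10^8 m² × 23 m = 63210 m³
ΔV = 63210 m³ = 51.25 acre-ft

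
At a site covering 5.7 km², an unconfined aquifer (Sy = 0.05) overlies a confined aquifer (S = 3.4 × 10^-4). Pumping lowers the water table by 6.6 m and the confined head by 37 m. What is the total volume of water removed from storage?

A = 5.7 km² = 5.7 × 10^6 m²
Unconfined: ΔV_u = Sy × A × Δh_u = 0.05 × 5.7 × 10^6 × 6.6 = 1.881 × 10^6 m³
Confined: ΔV_c = S × A × Δh_c = 3.4 × 10^-4 × 5.7 × 10^6 × 37 = 71710 m³
Total ΔV = 1.881 × 10^6 + 71710 = 1.953 × 10^6 m³

ΔV ≈ 1.95 × 10^6 m³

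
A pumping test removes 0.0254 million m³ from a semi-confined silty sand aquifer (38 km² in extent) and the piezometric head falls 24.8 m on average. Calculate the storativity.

S ≈ 2.7 × 10^-5

A = 38 km² = 3.8 × 10^7 m²
ΔV = 0.0254 million m³ = 25400 m³
S = ΔV / (A × Δh) = 25400 m³ / (3.8 × 10^7 m² × 24.8 m) = 2.695 × 10^-5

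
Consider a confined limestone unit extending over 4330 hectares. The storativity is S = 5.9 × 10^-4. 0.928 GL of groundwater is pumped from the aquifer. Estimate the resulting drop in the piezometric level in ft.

A = 4330 hectares = 4.33 × 10^7 m²
ΔV = 0.928 GL = 9.28 × 10^5 m³
Δh = ΔV / (S × A) = 9.28 × 10^5 m³ / (5.9 × 10^-4 × 4.33 × 10^7 m²) = 36.33 m
Δh = 36.33 m = 119.2 ft

Δh ≈ 119 ft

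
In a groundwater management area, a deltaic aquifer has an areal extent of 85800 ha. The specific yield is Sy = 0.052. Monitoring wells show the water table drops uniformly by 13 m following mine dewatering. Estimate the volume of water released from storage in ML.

ΔV ≈ 5.8 × 10^5 ML

A = 85800 ha = 8.58 × 10^8 m²
ΔV = Sy × A × Δh = 0.052 × 8.58 × 10^8 m² × 13 m = 5.8 × 10^8 m³
ΔV = 5.8 × 10^8 m³ = 5.8 × 10^5 ML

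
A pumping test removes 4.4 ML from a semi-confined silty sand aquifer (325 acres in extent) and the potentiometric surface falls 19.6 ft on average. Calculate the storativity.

A = 325 acres = 1.315 × 10^6 m²
Δh = 19.6 ft = 5.974 m
ΔV = 4.4 ML = 4400 m³
S = ΔV / (A × Δh) = 4400 m³ / (1.315 × 10^6 m² × 5.974 m) = 5.6 × 10^-4

S ≈ 5.6 × 10^-4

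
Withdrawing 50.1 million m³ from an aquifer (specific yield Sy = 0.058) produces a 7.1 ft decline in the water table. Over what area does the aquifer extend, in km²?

Δh = 7.1 ft = 2.164 m
ΔV = 50.1 million m³ = 5.01 × 10^7 m³
A = ΔV / (Sy × Δh) = 5.01 × 10^7 / (0.058 × 2.164) = 3.992 × 10^8 m²
A = 3.992 × 10^8 m² = 399.2 km²

A ≈ 399 km²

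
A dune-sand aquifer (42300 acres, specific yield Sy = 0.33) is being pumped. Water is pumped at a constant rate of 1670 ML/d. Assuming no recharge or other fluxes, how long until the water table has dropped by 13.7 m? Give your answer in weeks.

t ≈ 66.2 weeks

A = 42300 acres = 1.712 × 10^8 m²
ΔV = Sy × A × Δh = 0.33 × 1.712 × 10^8 × 13.7 = 7.739 × 10^8 m³
Q = 1670 ML/d = 1.67 × 10^6 m³/d
t = ΔV / Q = 7.739 × 10^8 m³ / 1.67 × 10^6 m³/d = 463.4 d
t = 463.4 d ≈ 66.2 weeks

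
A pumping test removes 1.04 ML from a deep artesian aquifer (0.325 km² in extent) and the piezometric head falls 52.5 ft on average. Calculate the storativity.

S ≈ 2 × 10^-4

A = 0.325 km² = 3.25 × 10^5 m²
Δh = 52.5 ft = 16 m
ΔV = 1.04 ML = 1040 m³
S = ΔV / (A × Δh) = 1040 m³ / (3.25 × 10^5 m² × 16 m) = 2 × 10^-4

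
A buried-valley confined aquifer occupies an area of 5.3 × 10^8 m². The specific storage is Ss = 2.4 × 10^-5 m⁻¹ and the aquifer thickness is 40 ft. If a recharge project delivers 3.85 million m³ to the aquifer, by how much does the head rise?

b = 40 ft = 12.19 m
S = Ss × b = 2.4 × 10^-5 m⁻¹ × 12.19 m = 2.926 × 10^-4
ΔV = 3.85 million m³ = 3.85 × 10^6 m³
Δh = ΔV / (S × A) = 3.85 × 10^6 m³ / (2.926 × 10^-4 × 5.3 × 10^8 m²) = 24.83 m

Δh ≈ 24.8 m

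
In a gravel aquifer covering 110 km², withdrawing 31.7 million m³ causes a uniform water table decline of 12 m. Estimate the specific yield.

A = 110 km² = 1.1 × 10^8 m²
ΔV = 31.7 million m³ = 3.17 × 10^7 m³
Sy = ΔV / (A × Δh) = 3.17 × 10^7 m³ / (1.1 × 10^8 m² × 12 m) = 0.02402

Sy ≈ 0.024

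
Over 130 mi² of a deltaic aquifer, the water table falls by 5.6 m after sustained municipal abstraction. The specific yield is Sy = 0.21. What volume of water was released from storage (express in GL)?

ΔV ≈ 396 GL

A = 130 mi² = 3.367 × 10^8 m²
ΔV = Sy × A × Δh = 0.21 × 3.367 × 10^8 m² × 5.6 m = 3.96 × 10^8 m³
ΔV = 3.96 × 10^8 m³ = 396 GL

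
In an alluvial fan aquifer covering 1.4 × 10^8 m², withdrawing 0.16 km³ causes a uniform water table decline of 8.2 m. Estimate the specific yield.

Sy ≈ 0.14

ΔV = 0.16 km³ = 1.6 × 10^8 m³
Sy = ΔV / (A × Δh) = 1.6 × 10^8 m³ / (1.4 × 10^8 m² × 8.2 m) = 0.1394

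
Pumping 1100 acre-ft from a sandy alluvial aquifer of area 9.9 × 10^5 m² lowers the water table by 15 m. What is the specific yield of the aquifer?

Sy ≈ 0.091

ΔV = 1100 acre-ft = 1.357 × 10^6 m³
Sy = ΔV / (A × Δh) = 1.357 × 10^6 m³ / (9.9 × 10^5 m² × 15 m) = 0.09137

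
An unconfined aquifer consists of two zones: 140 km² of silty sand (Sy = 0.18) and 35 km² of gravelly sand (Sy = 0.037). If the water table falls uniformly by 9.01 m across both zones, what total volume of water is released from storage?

ΔV ≈ 2.39 × 10^8 m³

A₁ = 140 km² = 1.4 × 10^8 m²; A₂ = 35 km² = 3.5 × 10^7 m²
ΔV₁ = 0.18 × 1.4 × 10^8 × 9.01 = 2.271 × 10^8 m³
ΔV₂ = 0.037 × 3.5 × 10^7 × 9.01 = 1.167 × 10^7 m³
ΔV = ΔV₁ + ΔV₂ = 2.387 × 10^8 m³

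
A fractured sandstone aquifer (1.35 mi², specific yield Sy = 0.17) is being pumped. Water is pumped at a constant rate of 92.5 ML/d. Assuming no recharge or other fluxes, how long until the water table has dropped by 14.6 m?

t ≈ 93.8 days

A = 1.35 mi² = 3.496 × 10^6 m²
ΔV = Sy × A × Δh = 0.17 × 3.496 × 10^6 × 14.6 = 8.678 × 10^6 m³
Q = 92.5 ML/d = 92500 m³/d
t = ΔV / Q = 8.678 × 10^6 m³ / 92500 m³/d = 93.82 d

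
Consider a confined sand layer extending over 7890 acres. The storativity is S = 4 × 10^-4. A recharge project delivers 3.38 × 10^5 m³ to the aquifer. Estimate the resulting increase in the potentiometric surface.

A = 7890 acres = 3.193 × 10^7 m²
Δh = ΔV / (S × A) = 3.38 × 10^5 m³ / (4 × 10^-4 × 3.193 × 10^7 m²) = 26.46 m

Δh ≈ 26.5 m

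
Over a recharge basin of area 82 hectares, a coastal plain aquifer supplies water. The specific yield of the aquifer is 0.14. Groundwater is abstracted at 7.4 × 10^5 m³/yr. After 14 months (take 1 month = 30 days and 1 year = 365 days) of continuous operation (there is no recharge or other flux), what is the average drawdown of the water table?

Δh ≈ 7.42 m

A = 82 hectares = 8.2 × 10^5 m²
Q = 7.4 × 10^5 m³/yr = 2027 m³/d
t = 14 months = 420 d
ΔV = Q × t = 2027 m³/d × 420 d = 8.515 × 10^5 m³
Δh = ΔV / (Sy × A) = 8.515 × 10^5 / (0.14 × 8.2 × 10^5) = 7.417 m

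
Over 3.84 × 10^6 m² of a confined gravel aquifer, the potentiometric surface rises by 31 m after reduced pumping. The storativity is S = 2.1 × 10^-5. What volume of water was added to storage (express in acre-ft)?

ΔV = S × A × Δh = 2.1 × 10^-5 × 3.84 × 10^6 m² × 31 m = 2500 m³
ΔV = 2500 m³ = 2.027 acre-ft

ΔV ≈ 2.03 acre-ft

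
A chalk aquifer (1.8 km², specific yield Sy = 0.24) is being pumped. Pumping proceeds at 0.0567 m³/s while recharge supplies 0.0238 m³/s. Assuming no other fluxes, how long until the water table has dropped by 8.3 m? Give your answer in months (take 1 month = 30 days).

t ≈ 42 months

A = 1.8 km² = 1.8 × 10^6 m²
ΔV = Sy × A × Δh = 0.24 × 1.8 × 10^6 × 8.3 = 3.586 × 10^6 m³
Net withdrawal = 0.0567 − 0.0238 = 0.0329 m³/s = 2843 m³/d
t = ΔV / Q = 3.586 × 10^6 m³ / 2843 m³/d = 1261 d
t = 1261 d ≈ 42.05 months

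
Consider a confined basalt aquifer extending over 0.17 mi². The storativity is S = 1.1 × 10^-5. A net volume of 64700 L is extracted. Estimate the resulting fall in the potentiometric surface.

A = 0.17 mi² = 4.403 × 10^5 m²
ΔV = 64700 L = 64.7 m³
Δh = ΔV / (S × A) = 64.7 m³ / (1.1 × 10^-5 × 4.403 × 10^5 m²) = 13.36 m

Δh ≈ 13.4 m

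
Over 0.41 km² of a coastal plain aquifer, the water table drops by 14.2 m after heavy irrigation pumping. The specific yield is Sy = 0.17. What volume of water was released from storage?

A = 0.41 km² = 4.1 × 10^5 m²
ΔV = Sy × A × Δh = 0.17 × 4.1 × 10^5 m² × 14.2 m = 9.897 × 10^5 m³

ΔV ≈ 9.9 × 10^5 m³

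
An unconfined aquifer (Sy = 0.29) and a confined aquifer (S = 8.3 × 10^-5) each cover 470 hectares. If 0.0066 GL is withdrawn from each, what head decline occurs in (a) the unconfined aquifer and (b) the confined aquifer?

A = 470 hectares = 4.7 × 10^6 m²
ΔV = 0.0066 GL = 6600 m³
Unconfined: Δh_u = ΔV/(Sy·A) = 6600/(0.29 × 4.7 × 10^6) = 0.004842 m
Confined: Δh_c = ΔV/(S·A) = 6600/(8.3 × 10^-5 × 4.7 × 10^6) = 16.92 m

Δh_u ≈ 0.00484 m; Δh_c ≈ 16.9 m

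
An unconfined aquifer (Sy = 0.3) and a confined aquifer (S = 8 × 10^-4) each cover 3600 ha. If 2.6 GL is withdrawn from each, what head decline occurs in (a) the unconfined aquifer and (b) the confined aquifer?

A = 3600 ha = 3.6 × 10^7 m²
ΔV = 2.6 GL = 2.6 × 10^6 m³
Unconfined: Δh_u = ΔV/(Sy·A) = 2.6 × 10^6/(0.3 × 3.6 × 10^7) = 0.2407 m
Confined: Δh_c = ΔV/(S·A) = 2.6 × 10^6/(8 × 10^-4 × 3.6 × 10^7) = 90.28 m

Δh_u ≈ 0.241 m; Δh_c ≈ 90.3 m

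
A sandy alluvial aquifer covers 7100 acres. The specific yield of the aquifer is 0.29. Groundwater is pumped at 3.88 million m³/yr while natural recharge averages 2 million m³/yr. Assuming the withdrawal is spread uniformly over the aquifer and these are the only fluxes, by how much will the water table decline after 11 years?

A = 7100 acres = 2.873 × 10^7 m²
Net abstraction = 3.88 − 2 = 1.88 million m³/yr
Q_net = 1.88 million m³/yr = 5151 m³/d
t = 11 years = 4015 d
ΔV = Q × t = 5151 m³/d × 4015 d = 2.068 × 10^7 m³
Δh = ΔV / (Sy × A) = 2.068 × 10^7 / (0.29 × 2.873 × 10^7) = 2.482 m

Δh ≈ 2.48 m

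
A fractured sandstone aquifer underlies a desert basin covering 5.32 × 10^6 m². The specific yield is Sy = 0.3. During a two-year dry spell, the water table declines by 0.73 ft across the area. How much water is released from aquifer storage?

ΔV ≈ 3.55 × 10^5 m³

Δh = 0.73 ft = 0.2225 m
ΔV = Sy × A × Δh = 0.3 × 5.32 × 10^6 m² × 0.2225 m = 3.551 × 10^5 m³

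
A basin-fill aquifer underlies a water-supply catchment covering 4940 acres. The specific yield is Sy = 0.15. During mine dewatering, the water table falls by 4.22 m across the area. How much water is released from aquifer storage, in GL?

ΔV ≈ 12.7 GL

A = 4940 acres = 1.999 × 10^7 m²
ΔV = Sy × A × Δh = 0.15 × 1.999 × 10^7 m² × 4.22 m = 1.265 × 10^7 m³
ΔV = 1.265 × 10^7 m³ = 12.65 GL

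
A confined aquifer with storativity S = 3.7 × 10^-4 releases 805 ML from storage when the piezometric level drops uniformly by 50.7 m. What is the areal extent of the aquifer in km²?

ΔV = 805 ML = 8.05 × 10^5 m³
A = ΔV / (S × Δh) = 8.05 × 10^5 / (3.7 × 10^-4 × 50.7) = 4.291 × 10^7 m²
A = 4.291 × 10^7 m² = 42.91 km²

A ≈ 42.9 km²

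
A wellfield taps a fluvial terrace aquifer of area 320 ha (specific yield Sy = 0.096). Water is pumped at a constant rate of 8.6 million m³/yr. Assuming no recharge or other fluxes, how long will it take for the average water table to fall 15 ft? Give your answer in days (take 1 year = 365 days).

t ≈ 59.6 days

A = 320 ha = 3.2 × 10^6 m²
Δh = 15 ft = 4.572 m
ΔV = Sy × A × Δh = 0.096 × 3.2 × 10^6 × 4.572 = 1.405 × 10^6 m³
Q = 8.6 million m³/yr = 23560 m³/d
t = ΔV / Q = 1.405 × 10^6 m³ / 23560 m³/d = 59.61 d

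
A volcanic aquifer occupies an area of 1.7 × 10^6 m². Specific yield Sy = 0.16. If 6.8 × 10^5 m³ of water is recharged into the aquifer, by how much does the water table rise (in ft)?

Δh = ΔV / (Sy × A) = 6.8 × 10^5 m³ / (0.16 × 1.7 × 10^6 m²) = 2.5 m
Δh = 2.5 m = 8.202 ft

Δh ≈ 8.2 ft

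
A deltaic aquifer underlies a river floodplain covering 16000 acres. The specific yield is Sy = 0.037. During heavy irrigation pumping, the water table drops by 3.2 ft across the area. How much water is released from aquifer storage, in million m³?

ΔV ≈ 2.34 million m³

A = 16000 acres = 6.475 × 10^7 m²
Δh = 3.2 ft = 0.9754 m
ΔV = Sy × A × Δh = 0.037 × 6.475 × 10^7 m² × 0.9754 m = 2.337 × 10^6 m³
ΔV = 2.337 × 10^6 m³ = 2.337 million m³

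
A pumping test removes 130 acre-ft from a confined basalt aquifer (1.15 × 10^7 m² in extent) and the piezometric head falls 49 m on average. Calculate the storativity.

ΔV = 130 acre-ft = 1.604 × 10^5 m³
S = ΔV / (A × Δh) = 1.604 × 10^5 m³ / (1.15 × 10^7 m² × 49 m) = 2.846 × 10^-4

S ≈ 2.8 × 10^-4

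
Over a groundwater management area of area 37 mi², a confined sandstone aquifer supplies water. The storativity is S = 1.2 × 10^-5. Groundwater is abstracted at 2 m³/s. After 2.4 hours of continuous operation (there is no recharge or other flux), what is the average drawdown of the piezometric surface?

Δh ≈ 15 m

A = 37 mi² = 9.583 × 10^7 m²
Q = 2 m³/s = 1.728 × 10^5 m³/d
t = 2.4 hours = 0.1 d
ΔV = Q × t = 1.728 × 10^5 m³/d × 0.1 d = 17280 m³
Δh = ΔV / (S × A) = 17280 / (1.2 × 10^-5 × 9.583 × 10^7) = 15.03 m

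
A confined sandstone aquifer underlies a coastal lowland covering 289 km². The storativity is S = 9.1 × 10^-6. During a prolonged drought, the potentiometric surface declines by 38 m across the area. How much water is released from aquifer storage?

ΔV ≈ 99900 m³

A = 289 km² = 2.89 × 10^8 m²
ΔV = S × A × Δh = 9.1 × 10^-6 × 2.89 × 10^8 m² × 38 m = 99940 m³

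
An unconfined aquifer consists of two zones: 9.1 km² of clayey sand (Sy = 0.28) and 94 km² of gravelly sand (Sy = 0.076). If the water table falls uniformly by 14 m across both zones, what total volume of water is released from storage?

A₁ = 9.1 km² = 9.1 × 10^6 m²; A₂ = 94 km² = 9.4 × 10^7 m²
ΔV₁ = 0.28 × 9.1 × 10^6 × 14 = 3.567 × 10^7 m³
ΔV₂ = 0.076 × 9.4 × 10^7 × 14 = 1 × 10^8 m³
ΔV = ΔV₁ + ΔV₂ = 1.357 × 10^8 m³

ΔV ≈ 1.36 × 10^8 m³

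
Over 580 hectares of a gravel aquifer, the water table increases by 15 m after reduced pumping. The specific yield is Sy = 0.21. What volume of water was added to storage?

ΔV ≈ 1.83 × 10^7 m³

A = 580 hectares = 5.8 × 10^6 m²
ΔV = Sy × A × Δh = 0.21 × 5.8 × 10^6 m² × 15 m = 1.827 × 10^7 m³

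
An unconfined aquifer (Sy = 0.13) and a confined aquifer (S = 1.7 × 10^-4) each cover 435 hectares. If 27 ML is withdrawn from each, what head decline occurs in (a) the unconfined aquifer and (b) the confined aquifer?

Δh_u ≈ 0.0477 m; Δh_c ≈ 36.5 m

A = 435 hectares = 4.35 × 10^6 m²
ΔV = 27 ML = 27000 m³
Unconfined: Δh_u = ΔV/(Sy·A) = 27000/(0.13 × 4.35 × 10^6) = 0.04775 m
Confined: Δh_c = ΔV/(S·A) = 27000/(1.7 × 10^-4 × 4.35 × 10^6) = 36.51 m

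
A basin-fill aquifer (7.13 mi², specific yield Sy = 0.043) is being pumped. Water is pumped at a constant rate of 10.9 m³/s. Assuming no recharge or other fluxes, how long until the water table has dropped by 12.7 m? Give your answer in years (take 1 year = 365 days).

t ≈ 0.0293 years

A = 7.13 mi² = 1.847 × 10^7 m²
ΔV = Sy × A × Δh = 0.043 × 1.847 × 10^7 × 12.7 = 1.008 × 10^7 m³
Q = 10.9 m³/s = 9.418 × 10^5 m³/d
t = ΔV / Q = 1.008 × 10^7 m³ / 9.418 × 10^5 m³/d = 10.71 d
t = 10.71 d ≈ 0.02934 years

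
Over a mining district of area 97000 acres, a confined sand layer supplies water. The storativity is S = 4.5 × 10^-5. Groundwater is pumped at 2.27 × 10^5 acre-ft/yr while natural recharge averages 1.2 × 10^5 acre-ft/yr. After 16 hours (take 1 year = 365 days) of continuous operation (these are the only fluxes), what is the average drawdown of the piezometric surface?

Δh ≈ 13.6 m

A = 97000 acres = 3.925 × 10^8 m²
Net abstraction = 2.27 × 10^5 − 1.2 × 10^5 = 1.07 × 10^5 acre-ft/yr
Q_net = 1.07 × 10^5 acre-ft/yr = 3.616 × 10^5 m³/d
t = 16 hours = 0.6667 d
ΔV = Q × t = 3.616 × 10^5 m³/d × 0.6667 d = 2.411 × 10^5 m³
Δh = ΔV / (S × A) = 2.411 × 10^5 / (4.5 × 10^-5 × 3.925 × 10^8) = 13.65 m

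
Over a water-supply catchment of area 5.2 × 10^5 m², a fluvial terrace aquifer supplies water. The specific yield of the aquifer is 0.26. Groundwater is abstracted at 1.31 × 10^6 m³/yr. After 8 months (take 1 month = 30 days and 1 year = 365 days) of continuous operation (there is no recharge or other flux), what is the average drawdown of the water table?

Δh ≈ 6.37 m

Q = 1.31 × 10^6 m³/yr = 3589 m³/d
t = 8 months = 240 d
ΔV = Q × t = 3589 m³/d × 240 d = 8.614 × 10^5 m³
Δh = ΔV / (Sy × A) = 8.614 × 10^5 / (0.26 × 5.2 × 10^5) = 6.371 m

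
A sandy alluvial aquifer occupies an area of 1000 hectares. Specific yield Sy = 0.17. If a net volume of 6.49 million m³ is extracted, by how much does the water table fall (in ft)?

Δh ≈ 12.5 ft

A = 1000 hectares = 1 × 10^7 m²
ΔV = 6.49 million m³ = 6.49 × 10^6 m³
Δh = ΔV / (Sy × A) = 6.49 × 10^6 m³ / (0.17 × 1 × 10^7 m²) = 3.818 m
Δh = 3.818 m = 12.53 ft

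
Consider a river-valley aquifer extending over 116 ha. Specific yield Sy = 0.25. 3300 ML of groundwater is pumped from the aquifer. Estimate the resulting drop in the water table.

Δh ≈ 11.4 m

A = 116 ha = 1.16 × 10^6 m²
ΔV = 3300 ML = 3.3 × 10^6 m³
Δh = ΔV / (Sy × A) = 3.3 × 10^6 m³ / (0.25 × 1.16 × 10^6 m²) = 11.38 m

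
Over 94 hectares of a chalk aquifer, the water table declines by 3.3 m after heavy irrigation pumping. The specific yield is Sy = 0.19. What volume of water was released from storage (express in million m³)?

ΔV ≈ 0.589 million m³

A = 94 hectares = 9.4 × 10^5 m²
ΔV = Sy × A × Δh = 0.19 × 9.4 × 10^5 m² × 3.3 m = 5.894 × 10^5 m³
ΔV = 5.894 × 10^5 m³ = 0.5894 million m³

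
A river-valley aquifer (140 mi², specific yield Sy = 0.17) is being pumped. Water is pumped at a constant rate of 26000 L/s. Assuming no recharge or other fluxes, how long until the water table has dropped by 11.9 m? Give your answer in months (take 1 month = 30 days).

t ≈ 10.9 months

A = 140 mi² = 3.626 × 10^8 m²
ΔV = Sy × A × Δh = 0.17 × 3.626 × 10^8 × 11.9 = 7.335 × 10^8 m³
Q = 26000 L/s = 2.246 × 10^6 m³/d
t = ΔV / Q = 7.335 × 10^8 m³ / 2.246 × 10^6 m³/d = 326.5 d
t = 326.5 d ≈ 10.88 months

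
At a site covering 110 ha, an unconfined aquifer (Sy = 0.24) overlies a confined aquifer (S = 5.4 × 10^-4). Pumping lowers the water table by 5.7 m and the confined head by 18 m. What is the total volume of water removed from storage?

ΔV ≈ 1.52 × 10^6 m³

A = 110 ha = 1.1 × 10^6 m²
Unconfined: ΔV_u = Sy × A × Δh_u = 0.24 × 1.1 × 10^6 × 5.7 = 1.505 × 10^6 m³
Confined: ΔV_c = S × A × Δh_c = 5.4 × 10^-4 × 1.1 × 10^6 × 18 = 10690 m³
Total ΔV = 1.505 × 10^6 + 10690 = 1.515 × 10^6 m³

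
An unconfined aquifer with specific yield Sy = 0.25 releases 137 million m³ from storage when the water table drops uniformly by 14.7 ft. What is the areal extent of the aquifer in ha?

Δh = 14.7 ft = 4.481 m
ΔV = 137 million m³ = 1.37 × 10^8 m³
A = ΔV / (Sy × Δh) = 1.37 × 10^8 / (0.25 × 4.481) = 1.223 × 10^8 m²
A = 1.223 × 10^8 m² = 12230 ha

A ≈ 12200 ha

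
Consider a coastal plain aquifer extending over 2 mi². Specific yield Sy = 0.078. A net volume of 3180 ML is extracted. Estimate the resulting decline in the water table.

A = 2 mi² = 5.18 × 10^6 m²
ΔV = 3180 ML = 3.18 × 10^6 m³
Δh = ΔV / (Sy × A) = 3.18 × 10^6 m³ / (0.078 × 5.18 × 10^6 m²) = 7.871 m

Δh ≈ 7.87 m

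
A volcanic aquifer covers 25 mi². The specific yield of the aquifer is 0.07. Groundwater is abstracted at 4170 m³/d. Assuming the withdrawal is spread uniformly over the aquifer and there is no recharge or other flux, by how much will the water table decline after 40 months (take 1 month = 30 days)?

Δh ≈ 1.1 m

A = 25 mi² = 6.475 × 10^7 m²
t = 40 months = 1200 d
ΔV = Q × t = 4170 m³/d × 1200 d = 5.004 × 10^6 m³
Δh = ΔV / (Sy × A) = 5.004 × 10^6 / (0.07 × 6.475 × 10^7) = 1.104 m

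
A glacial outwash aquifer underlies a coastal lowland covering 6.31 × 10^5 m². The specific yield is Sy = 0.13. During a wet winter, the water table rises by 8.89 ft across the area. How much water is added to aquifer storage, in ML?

ΔV ≈ 222 ML

Δh = 8.89 ft = 2.71 m
ΔV = Sy × A × Δh = 0.13 × 6.31 × 10^5 m² × 2.71 m = 2.223 × 10^5 m³
ΔV = 2.223 × 10^5 m³ = 222.3 ML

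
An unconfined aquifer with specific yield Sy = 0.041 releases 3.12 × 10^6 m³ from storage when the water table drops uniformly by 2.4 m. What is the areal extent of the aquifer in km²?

A = ΔV / (Sy × Δh) = 3.12 × 10^6 / (0.041 × 2.4) = 3.171 × 10^7 m²
A = 3.171 × 10^7 m² = 31.71 km²

A ≈ 31.7 km²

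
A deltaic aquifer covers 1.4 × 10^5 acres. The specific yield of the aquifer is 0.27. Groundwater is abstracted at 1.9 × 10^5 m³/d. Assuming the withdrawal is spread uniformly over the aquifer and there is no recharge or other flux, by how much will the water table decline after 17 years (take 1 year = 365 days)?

Δh ≈ 7.71 m

A = 1.4 × 10^5 acres = 5.666 × 10^8 m²
t = 17 years = 6205 d
ΔV = Q × t = 1.9 × 10^5 m³/d × 6205 d = 1.179 × 10^9 m³
Δh = ΔV / (Sy × A) = 1.179 × 10^9 / (0.27 × 5.666 × 10^8) = 7.707 m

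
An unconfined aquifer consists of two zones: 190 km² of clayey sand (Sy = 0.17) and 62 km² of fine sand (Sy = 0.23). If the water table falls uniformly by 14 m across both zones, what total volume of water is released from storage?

ΔV ≈ 6.52 × 10^8 m³

A₁ = 190 km² = 1.9 × 10^8 m²; A₂ = 62 km² = 6.2 × 10^7 m²
ΔV₁ = 0.17 × 1.9 × 10^8 × 14 = 4.522 × 10^8 m³
ΔV₂ = 0.23 × 6.2 × 10^7 × 14 = 1.996 × 10^8 m³
ΔV = ΔV₁ + ΔV₂ = 6.518 × 10^8 m³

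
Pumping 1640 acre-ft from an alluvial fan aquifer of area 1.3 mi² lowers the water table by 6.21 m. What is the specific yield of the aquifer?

A = 1.3 mi² = 3.367 × 10^6 m²
ΔV = 1640 acre-ft = 2.023 × 10^6 m³
Sy = ΔV / (A × Δh) = 2.023 × 10^6 m³ / (3.367 × 10^6 m² × 6.21 m) = 0.09675

Sy ≈ 0.097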